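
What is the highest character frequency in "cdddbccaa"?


Input: cdddbccaa
Character counts:
  'a': 2
  'b': 1
  'c': 3
  'd': 3
Maximum frequency: 3

3


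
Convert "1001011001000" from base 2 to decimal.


Input: "1001011001000" in base 2
Positional expansion:
  Digit '1' (value 1) x 2^12 = 4096
  Digit '0' (value 0) x 2^11 = 0
  Digit '0' (value 0) x 2^10 = 0
  Digit '1' (value 1) x 2^9 = 512
  Digit '0' (value 0) x 2^8 = 0
  Digit '1' (value 1) x 2^7 = 128
  Digit '1' (value 1) x 2^6 = 64
  Digit '0' (value 0) x 2^5 = 0
  Digit '0' (value 0) x 2^4 = 0
  Digit '1' (value 1) x 2^3 = 8
  Digit '0' (value 0) x 2^2 = 0
  Digit '0' (value 0) x 2^1 = 0
  Digit '0' (value 0) x 2^0 = 0
Sum = 4808

4808


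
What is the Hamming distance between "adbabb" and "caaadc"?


Comparing "adbabb" and "caaadc" position by position:
  Position 0: 'a' vs 'c' => differ
  Position 1: 'd' vs 'a' => differ
  Position 2: 'b' vs 'a' => differ
  Position 3: 'a' vs 'a' => same
  Position 4: 'b' vs 'd' => differ
  Position 5: 'b' vs 'c' => differ
Total differences (Hamming distance): 5

5


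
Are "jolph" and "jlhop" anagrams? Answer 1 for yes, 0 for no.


Strings: "jolph", "jlhop"
Sorted first:  hjlop
Sorted second: hjlop
Sorted forms match => anagrams

1


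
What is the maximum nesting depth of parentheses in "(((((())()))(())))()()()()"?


Input: "(((((())()))(())))()()()()"
Tracking depth:
  Position 0 '(': depth becomes 1
  Position 1 '(': depth becomes 2
  Position 2 '(': depth becomes 3
  Position 3 '(': depth becomes 4
  Position 4 '(': depth becomes 5
  Position 5 '(': depth becomes 6
  Position 6 ')': depth becomes 5
  Position 7 ')': depth becomes 4
  Position 8 '(': depth becomes 5
  Position 9 ')': depth becomes 4
  Position 10 ')': depth becomes 3
  Position 11 ')': depth becomes 2
  Position 12 '(': depth becomes 3
  Position 13 '(': depth becomes 4
  Position 14 ')': depth becomes 3
  Position 15 ')': depth becomes 2
  Position 16 ')': depth becomes 1
  Position 17 ')': depth becomes 0
  Position 18 '(': depth becomes 1
  Position 19 ')': depth becomes 0
  Position 20 '(': depth becomes 1
  Position 21 ')': depth becomes 0
  Position 22 '(': depth becomes 1
  Position 23 ')': depth becomes 0
  Position 24 '(': depth becomes 1
  Position 25 ')': depth becomes 0
Maximum depth reached: 6

6


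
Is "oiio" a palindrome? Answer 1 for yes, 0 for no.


Input: oiio
Reversed: oiio
  Compare pos 0 ('o') with pos 3 ('o'): match
  Compare pos 1 ('i') with pos 2 ('i'): match
Result: palindrome

1


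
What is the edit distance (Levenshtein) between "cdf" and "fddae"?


Computing edit distance: "cdf" -> "fddae"
DP table:
           f    d    d    a    e
      0    1    2    3    4    5
  c   1    1    2    3    4    5
  d   2    2    1    2    3    4
  f   3    2    2    2    3    4
Edit distance = dp[3][5] = 4

4


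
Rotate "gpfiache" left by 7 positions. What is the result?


Input: "gpfiache", rotate left by 7
First 7 characters: "gpfiach"
Remaining characters: "e"
Concatenate remaining + first: "e" + "gpfiach" = "egpfiach"

egpfiach


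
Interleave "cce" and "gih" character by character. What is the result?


Interleaving "cce" and "gih":
  Position 0: 'c' from first, 'g' from second => "cg"
  Position 1: 'c' from first, 'i' from second => "ci"
  Position 2: 'e' from first, 'h' from second => "eh"
Result: cgcieh

cgcieh


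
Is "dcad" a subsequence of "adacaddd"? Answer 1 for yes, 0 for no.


Check if "dcad" is a subsequence of "adacaddd"
Greedy scan:
  Position 0 ('a'): no match needed
  Position 1 ('d'): matches sub[0] = 'd'
  Position 2 ('a'): no match needed
  Position 3 ('c'): matches sub[1] = 'c'
  Position 4 ('a'): matches sub[2] = 'a'
  Position 5 ('d'): matches sub[3] = 'd'
  Position 6 ('d'): no match needed
  Position 7 ('d'): no match needed
All 4 characters matched => is a subsequence

1


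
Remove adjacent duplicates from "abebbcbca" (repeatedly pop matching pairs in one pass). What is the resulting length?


Input: abebbcbca
Stack-based adjacent duplicate removal:
  Read 'a': push. Stack: a
  Read 'b': push. Stack: ab
  Read 'e': push. Stack: abe
  Read 'b': push. Stack: abeb
  Read 'b': matches stack top 'b' => pop. Stack: abe
  Read 'c': push. Stack: abec
  Read 'b': push. Stack: abecb
  Read 'c': push. Stack: abecbc
  Read 'a': push. Stack: abecbca
Final stack: "abecbca" (length 7)

7


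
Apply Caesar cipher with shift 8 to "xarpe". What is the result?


Caesar cipher: shift "xarpe" by 8
  'x' (pos 23) + 8 = pos 5 = 'f'
  'a' (pos 0) + 8 = pos 8 = 'i'
  'r' (pos 17) + 8 = pos 25 = 'z'
  'p' (pos 15) + 8 = pos 23 = 'x'
  'e' (pos 4) + 8 = pos 12 = 'm'
Result: fizxm

fizxm


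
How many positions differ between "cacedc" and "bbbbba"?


Comparing "cacedc" and "bbbbba" position by position:
  Position 0: 'c' vs 'b' => DIFFER
  Position 1: 'a' vs 'b' => DIFFER
  Position 2: 'c' vs 'b' => DIFFER
  Position 3: 'e' vs 'b' => DIFFER
  Position 4: 'd' vs 'b' => DIFFER
  Position 5: 'c' vs 'a' => DIFFER
Positions that differ: 6

6


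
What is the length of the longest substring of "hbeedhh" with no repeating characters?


Input: "hbeedhh"
Sliding window (track last position of each char):
  Position 0 ('h'): window [0,0] length 1 -- new best
  Position 1 ('b'): window [0,1] length 2 -- new best
  Position 2 ('e'): window [0,2] length 3 -- new best
  Position 3 ('e'): repeat (last at 2), move window start to 3
  Position 3 ('e'): window [3,3] length 1
  Position 4 ('d'): window [3,4] length 2
  Position 5 ('h'): window [3,5] length 3
  Position 6 ('h'): repeat (last at 5), move window start to 6
  Position 6 ('h'): window [6,6] length 1
Longest substring with no repeats: "hbe" with length 3

3


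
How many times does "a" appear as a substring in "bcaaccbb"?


Searching for "a" in "bcaaccbb"
Scanning each position:
  Position 0: "b" => no
  Position 1: "c" => no
  Position 2: "a" => MATCH
  Position 3: "a" => MATCH
  Position 4: "c" => no
  Position 5: "c" => no
  Position 6: "b" => no
  Position 7: "b" => no
Total occurrences: 2

2


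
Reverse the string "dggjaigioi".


Input: dggjaigioi
Reading characters right to left:
  Position 9: 'i'
  Position 8: 'o'
  Position 7: 'i'
  Position 6: 'g'
  Position 5: 'i'
  Position 4: 'a'
  Position 3: 'j'
  Position 2: 'g'
  Position 1: 'g'
  Position 0: 'd'
Reversed: ioigiajggd

ioigiajggd


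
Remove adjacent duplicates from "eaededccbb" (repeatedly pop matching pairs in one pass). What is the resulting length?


Input: eaededccbb
Stack-based adjacent duplicate removal:
  Read 'e': push. Stack: e
  Read 'a': push. Stack: ea
  Read 'e': push. Stack: eae
  Read 'd': push. Stack: eaed
  Read 'e': push. Stack: eaede
  Read 'd': push. Stack: eaeded
  Read 'c': push. Stack: eaededc
  Read 'c': matches stack top 'c' => pop. Stack: eaeded
  Read 'b': push. Stack: eaededb
  Read 'b': matches stack top 'b' => pop. Stack: eaeded
Final stack: "eaeded" (length 6)

6


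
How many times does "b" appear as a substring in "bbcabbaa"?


Searching for "b" in "bbcabbaa"
Scanning each position:
  Position 0: "b" => MATCH
  Position 1: "b" => MATCH
  Position 2: "c" => no
  Position 3: "a" => no
  Position 4: "b" => MATCH
  Position 5: "b" => MATCH
  Position 6: "a" => no
  Position 7: "a" => no
Total occurrences: 4

4


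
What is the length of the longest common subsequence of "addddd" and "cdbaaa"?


LCS of "addddd" and "cdbaaa"
DP table:
           c    d    b    a    a    a
      0    0    0    0    0    0    0
  a   0    0    0    0    1    1    1
  d   0    0    1    1    1    1    1
  d   0    0    1    1    1    1    1
  d   0    0    1    1    1    1    1
  d   0    0    1    1    1    1    1
  d   0    0    1    1    1    1    1
LCS length = dp[6][6] = 1

1


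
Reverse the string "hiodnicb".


Input: hiodnicb
Reading characters right to left:
  Position 7: 'b'
  Position 6: 'c'
  Position 5: 'i'
  Position 4: 'n'
  Position 3: 'd'
  Position 2: 'o'
  Position 1: 'i'
  Position 0: 'h'
Reversed: bcindoih

bcindoih


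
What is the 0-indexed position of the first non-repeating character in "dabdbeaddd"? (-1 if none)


Input: dabdbeaddd
Character frequencies:
  'a': 2
  'b': 2
  'd': 5
  'e': 1
Scanning left to right for freq == 1:
  Position 0 ('d'): freq=5, skip
  Position 1 ('a'): freq=2, skip
  Position 2 ('b'): freq=2, skip
  Position 3 ('d'): freq=5, skip
  Position 4 ('b'): freq=2, skip
  Position 5 ('e'): unique! => answer = 5

5


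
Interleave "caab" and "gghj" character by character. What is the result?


Interleaving "caab" and "gghj":
  Position 0: 'c' from first, 'g' from second => "cg"
  Position 1: 'a' from first, 'g' from second => "ag"
  Position 2: 'a' from first, 'h' from second => "ah"
  Position 3: 'b' from first, 'j' from second => "bj"
Result: cgagahbj

cgagahbj


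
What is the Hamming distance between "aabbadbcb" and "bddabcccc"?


Comparing "aabbadbcb" and "bddabcccc" position by position:
  Position 0: 'a' vs 'b' => differ
  Position 1: 'a' vs 'd' => differ
  Position 2: 'b' vs 'd' => differ
  Position 3: 'b' vs 'a' => differ
  Position 4: 'a' vs 'b' => differ
  Position 5: 'd' vs 'c' => differ
  Position 6: 'b' vs 'c' => differ
  Position 7: 'c' vs 'c' => same
  Position 8: 'b' vs 'c' => differ
Total differences (Hamming distance): 8

8


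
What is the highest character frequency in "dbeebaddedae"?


Input: dbeebaddedae
Character counts:
  'a': 2
  'b': 2
  'd': 4
  'e': 4
Maximum frequency: 4

4


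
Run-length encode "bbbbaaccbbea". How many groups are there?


Input: bbbbaaccbbea
Scanning for consecutive runs:
  Group 1: 'b' x 4 (positions 0-3)
  Group 2: 'a' x 2 (positions 4-5)
  Group 3: 'c' x 2 (positions 6-7)
  Group 4: 'b' x 2 (positions 8-9)
  Group 5: 'e' x 1 (positions 10-10)
  Group 6: 'a' x 1 (positions 11-11)
Total groups: 6

6


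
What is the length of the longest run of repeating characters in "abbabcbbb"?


Input: "abbabcbbb"
Scanning for longest run:
  Position 1 ('b'): new char, reset run to 1
  Position 2 ('b'): continues run of 'b', length=2
  Position 3 ('a'): new char, reset run to 1
  Position 4 ('b'): new char, reset run to 1
  Position 5 ('c'): new char, reset run to 1
  Position 6 ('b'): new char, reset run to 1
  Position 7 ('b'): continues run of 'b', length=2
  Position 8 ('b'): continues run of 'b', length=3
Longest run: 'b' with length 3

3


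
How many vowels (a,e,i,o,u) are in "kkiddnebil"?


Input: kkiddnebil
Checking each character:
  'k' at position 0: consonant
  'k' at position 1: consonant
  'i' at position 2: vowel (running total: 1)
  'd' at position 3: consonant
  'd' at position 4: consonant
  'n' at position 5: consonant
  'e' at position 6: vowel (running total: 2)
  'b' at position 7: consonant
  'i' at position 8: vowel (running total: 3)
  'l' at position 9: consonant
Total vowels: 3

3


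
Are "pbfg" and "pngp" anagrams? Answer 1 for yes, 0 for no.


Strings: "pbfg", "pngp"
Sorted first:  bfgp
Sorted second: gnpp
Differ at position 0: 'b' vs 'g' => not anagrams

0


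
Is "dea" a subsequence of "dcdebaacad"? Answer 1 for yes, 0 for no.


Check if "dea" is a subsequence of "dcdebaacad"
Greedy scan:
  Position 0 ('d'): matches sub[0] = 'd'
  Position 1 ('c'): no match needed
  Position 2 ('d'): no match needed
  Position 3 ('e'): matches sub[1] = 'e'
  Position 4 ('b'): no match needed
  Position 5 ('a'): matches sub[2] = 'a'
  Position 6 ('a'): no match needed
  Position 7 ('c'): no match needed
  Position 8 ('a'): no match needed
  Position 9 ('d'): no match needed
All 3 characters matched => is a subsequence

1


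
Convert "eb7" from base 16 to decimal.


Input: "eb7" in base 16
Positional expansion:
  Digit 'e' (value 14) x 16^2 = 3584
  Digit 'b' (value 11) x 16^1 = 176
  Digit '7' (value 7) x 16^0 = 7
Sum = 3767

3767


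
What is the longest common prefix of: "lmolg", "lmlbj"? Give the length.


Words: lmolg, lmlbj
  Position 0: all 'l' => match
  Position 1: all 'm' => match
  Position 2: ('o', 'l') => mismatch, stop
LCP = "lm" (length 2)

2


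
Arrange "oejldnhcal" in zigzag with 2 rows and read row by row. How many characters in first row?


Zigzag "oejldnhcal" into 2 rows:
Placing characters:
  'o' => row 0
  'e' => row 1
  'j' => row 0
  'l' => row 1
  'd' => row 0
  'n' => row 1
  'h' => row 0
  'c' => row 1
  'a' => row 0
  'l' => row 1
Rows:
  Row 0: "ojdha"
  Row 1: "elncl"
First row length: 5

5


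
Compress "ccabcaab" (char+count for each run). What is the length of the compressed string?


Input: ccabcaab
Runs:
  'c' x 2 => "c2"
  'a' x 1 => "a1"
  'b' x 1 => "b1"
  'c' x 1 => "c1"
  'a' x 2 => "a2"
  'b' x 1 => "b1"
Compressed: "c2a1b1c1a2b1"
Compressed length: 12

12


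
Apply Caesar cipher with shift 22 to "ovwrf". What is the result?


Caesar cipher: shift "ovwrf" by 22
  'o' (pos 14) + 22 = pos 10 = 'k'
  'v' (pos 21) + 22 = pos 17 = 'r'
  'w' (pos 22) + 22 = pos 18 = 's'
  'r' (pos 17) + 22 = pos 13 = 'n'
  'f' (pos 5) + 22 = pos 1 = 'b'
Result: krsnb

krsnb


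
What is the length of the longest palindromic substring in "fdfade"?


Input: "fdfade"
Checking substrings for palindromes:
  [0:3] "fdf" (len 3) => palindrome
Longest palindromic substring: "fdf" with length 3

3


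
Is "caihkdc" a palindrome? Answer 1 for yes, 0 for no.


Input: caihkdc
Reversed: cdkhiac
  Compare pos 0 ('c') with pos 6 ('c'): match
  Compare pos 1 ('a') with pos 5 ('d'): MISMATCH
  Compare pos 2 ('i') with pos 4 ('k'): MISMATCH
Result: not a palindrome

0


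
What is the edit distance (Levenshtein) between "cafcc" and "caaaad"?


Computing edit distance: "cafcc" -> "caaaad"
DP table:
           c    a    a    a    a    d
      0    1    2    3    4    5    6
  c   1    0    1    2    3    4    5
  a   2    1    0    1    2    3    4
  f   3    2    1    1    2    3    4
  c   4    3    2    2    2    3    4
  c   5    4    3    3    3    3    4
Edit distance = dp[5][6] = 4

4


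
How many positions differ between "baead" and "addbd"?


Comparing "baead" and "addbd" position by position:
  Position 0: 'b' vs 'a' => DIFFER
  Position 1: 'a' vs 'd' => DIFFER
  Position 2: 'e' vs 'd' => DIFFER
  Position 3: 'a' vs 'b' => DIFFER
  Position 4: 'd' vs 'd' => same
Positions that differ: 4

4


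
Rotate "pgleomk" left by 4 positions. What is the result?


Input: "pgleomk", rotate left by 4
First 4 characters: "pgle"
Remaining characters: "omk"
Concatenate remaining + first: "omk" + "pgle" = "omkpgle"

omkpgle


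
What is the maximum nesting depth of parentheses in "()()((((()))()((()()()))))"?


Input: "()()((((()))()((()()()))))"
Tracking depth:
  Position 0 '(': depth becomes 1
  Position 1 ')': depth becomes 0
  Position 2 '(': depth becomes 1
  Position 3 ')': depth becomes 0
  Position 4 '(': depth becomes 1
  Position 5 '(': depth becomes 2
  Position 6 '(': depth becomes 3
  Position 7 '(': depth becomes 4
  Position 8 '(': depth becomes 5
  Position 9 ')': depth becomes 4
  Position 10 ')': depth becomes 3
  Position 11 ')': depth becomes 2
  Position 12 '(': depth becomes 3
  Position 13 ')': depth becomes 2
  Position 14 '(': depth becomes 3
  Position 15 '(': depth becomes 4
  Position 16 '(': depth becomes 5
  Position 17 ')': depth becomes 4
  Position 18 '(': depth becomes 5
  Position 19 ')': depth becomes 4
  Position 20 '(': depth becomes 5
  Position 21 ')': depth becomes 4
  Position 22 ')': depth becomes 3
  Position 23 ')': depth becomes 2
  Position 24 ')': depth becomes 1
  Position 25 ')': depth becomes 0
Maximum depth reached: 5

5


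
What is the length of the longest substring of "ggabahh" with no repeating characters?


Input: "ggabahh"
Sliding window (track last position of each char):
  Position 0 ('g'): window [0,0] length 1 -- new best
  Position 1 ('g'): repeat (last at 0), move window start to 1
  Position 1 ('g'): window [1,1] length 1
  Position 2 ('a'): window [1,2] length 2 -- new best
  Position 3 ('b'): window [1,3] length 3 -- new best
  Position 4 ('a'): repeat (last at 2), move window start to 3
  Position 4 ('a'): window [3,4] length 2
  Position 5 ('h'): window [3,5] length 3
  Position 6 ('h'): repeat (last at 5), move window start to 6
  Position 6 ('h'): window [6,6] length 1
Longest substring with no repeats: "gab" with length 3

3


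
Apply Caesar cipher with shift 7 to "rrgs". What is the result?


Caesar cipher: shift "rrgs" by 7
  'r' (pos 17) + 7 = pos 24 = 'y'
  'r' (pos 17) + 7 = pos 24 = 'y'
  'g' (pos 6) + 7 = pos 13 = 'n'
  's' (pos 18) + 7 = pos 25 = 'z'
Result: yynz

yynz


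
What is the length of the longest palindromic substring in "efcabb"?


Input: "efcabb"
Checking substrings for palindromes:
  [4:6] "bb" (len 2) => palindrome
Longest palindromic substring: "bb" with length 2

2


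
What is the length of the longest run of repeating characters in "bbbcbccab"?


Input: "bbbcbccab"
Scanning for longest run:
  Position 1 ('b'): continues run of 'b', length=2
  Position 2 ('b'): continues run of 'b', length=3
  Position 3 ('c'): new char, reset run to 1
  Position 4 ('b'): new char, reset run to 1
  Position 5 ('c'): new char, reset run to 1
  Position 6 ('c'): continues run of 'c', length=2
  Position 7 ('a'): new char, reset run to 1
  Position 8 ('b'): new char, reset run to 1
Longest run: 'b' with length 3

3


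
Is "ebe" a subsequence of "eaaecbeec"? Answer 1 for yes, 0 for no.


Check if "ebe" is a subsequence of "eaaecbeec"
Greedy scan:
  Position 0 ('e'): matches sub[0] = 'e'
  Position 1 ('a'): no match needed
  Position 2 ('a'): no match needed
  Position 3 ('e'): no match needed
  Position 4 ('c'): no match needed
  Position 5 ('b'): matches sub[1] = 'b'
  Position 6 ('e'): matches sub[2] = 'e'
  Position 7 ('e'): no match needed
  Position 8 ('c'): no match needed
All 3 characters matched => is a subsequence

1


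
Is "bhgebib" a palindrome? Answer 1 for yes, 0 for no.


Input: bhgebib
Reversed: bibeghb
  Compare pos 0 ('b') with pos 6 ('b'): match
  Compare pos 1 ('h') with pos 5 ('i'): MISMATCH
  Compare pos 2 ('g') with pos 4 ('b'): MISMATCH
Result: not a palindrome

0


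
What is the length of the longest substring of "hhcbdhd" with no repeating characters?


Input: "hhcbdhd"
Sliding window (track last position of each char):
  Position 0 ('h'): window [0,0] length 1 -- new best
  Position 1 ('h'): repeat (last at 0), move window start to 1
  Position 1 ('h'): window [1,1] length 1
  Position 2 ('c'): window [1,2] length 2 -- new best
  Position 3 ('b'): window [1,3] length 3 -- new best
  Position 4 ('d'): window [1,4] length 4 -- new best
  Position 5 ('h'): repeat (last at 1), move window start to 2
  Position 5 ('h'): window [2,5] length 4
  Position 6 ('d'): repeat (last at 4), move window start to 5
  Position 6 ('d'): window [5,6] length 2
Longest substring with no repeats: "hcbd" with length 4

4


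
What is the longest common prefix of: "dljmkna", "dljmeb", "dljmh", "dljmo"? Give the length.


Words: dljmkna, dljmeb, dljmh, dljmo
  Position 0: all 'd' => match
  Position 1: all 'l' => match
  Position 2: all 'j' => match
  Position 3: all 'm' => match
  Position 4: ('k', 'e', 'h', 'o') => mismatch, stop
LCP = "dljm" (length 4)

4


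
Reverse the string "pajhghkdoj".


Input: pajhghkdoj
Reading characters right to left:
  Position 9: 'j'
  Position 8: 'o'
  Position 7: 'd'
  Position 6: 'k'
  Position 5: 'h'
  Position 4: 'g'
  Position 3: 'h'
  Position 2: 'j'
  Position 1: 'a'
  Position 0: 'p'
Reversed: jodkhghjap

jodkhghjap


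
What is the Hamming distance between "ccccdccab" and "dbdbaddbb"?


Comparing "ccccdccab" and "dbdbaddbb" position by position:
  Position 0: 'c' vs 'd' => differ
  Position 1: 'c' vs 'b' => differ
  Position 2: 'c' vs 'd' => differ
  Position 3: 'c' vs 'b' => differ
  Position 4: 'd' vs 'a' => differ
  Position 5: 'c' vs 'd' => differ
  Position 6: 'c' vs 'd' => differ
  Position 7: 'a' vs 'b' => differ
  Position 8: 'b' vs 'b' => same
Total differences (Hamming distance): 8

8


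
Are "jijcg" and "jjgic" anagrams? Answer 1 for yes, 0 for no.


Strings: "jijcg", "jjgic"
Sorted first:  cgijj
Sorted second: cgijj
Sorted forms match => anagrams

1


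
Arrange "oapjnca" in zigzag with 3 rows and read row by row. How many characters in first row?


Zigzag "oapjnca" into 3 rows:
Placing characters:
  'o' => row 0
  'a' => row 1
  'p' => row 2
  'j' => row 1
  'n' => row 0
  'c' => row 1
  'a' => row 2
Rows:
  Row 0: "on"
  Row 1: "ajc"
  Row 2: "pa"
First row length: 2

2


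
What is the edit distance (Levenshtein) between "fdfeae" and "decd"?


Computing edit distance: "fdfeae" -> "decd"
DP table:
           d    e    c    d
      0    1    2    3    4
  f   1    1    2    3    4
  d   2    1    2    3    3
  f   3    2    2    3    4
  e   4    3    2    3    4
  a   5    4    3    3    4
  e   6    5    4    4    4
Edit distance = dp[6][4] = 4

4


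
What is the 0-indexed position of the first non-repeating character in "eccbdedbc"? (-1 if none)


Input: eccbdedbc
Character frequencies:
  'b': 2
  'c': 3
  'd': 2
  'e': 2
Scanning left to right for freq == 1:
  Position 0 ('e'): freq=2, skip
  Position 1 ('c'): freq=3, skip
  Position 2 ('c'): freq=3, skip
  Position 3 ('b'): freq=2, skip
  Position 4 ('d'): freq=2, skip
  Position 5 ('e'): freq=2, skip
  Position 6 ('d'): freq=2, skip
  Position 7 ('b'): freq=2, skip
  Position 8 ('c'): freq=3, skip
  No unique character found => answer = -1

-1


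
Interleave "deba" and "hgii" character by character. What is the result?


Interleaving "deba" and "hgii":
  Position 0: 'd' from first, 'h' from second => "dh"
  Position 1: 'e' from first, 'g' from second => "eg"
  Position 2: 'b' from first, 'i' from second => "bi"
  Position 3: 'a' from first, 'i' from second => "ai"
Result: dhegbiai

dhegbiai


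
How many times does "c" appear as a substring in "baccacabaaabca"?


Searching for "c" in "baccacabaaabca"
Scanning each position:
  Position 0: "b" => no
  Position 1: "a" => no
  Position 2: "c" => MATCH
  Position 3: "c" => MATCH
  Position 4: "a" => no
  Position 5: "c" => MATCH
  Position 6: "a" => no
  Position 7: "b" => no
  Position 8: "a" => no
  Position 9: "a" => no
  Position 10: "a" => no
  Position 11: "b" => no
  Position 12: "c" => MATCH
  Position 13: "a" => no
Total occurrences: 4

4


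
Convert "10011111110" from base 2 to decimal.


Input: "10011111110" in base 2
Positional expansion:
  Digit '1' (value 1) x 2^10 = 1024
  Digit '0' (value 0) x 2^9 = 0
  Digit '0' (value 0) x 2^8 = 0
  Digit '1' (value 1) x 2^7 = 128
  Digit '1' (value 1) x 2^6 = 64
  Digit '1' (value 1) x 2^5 = 32
  Digit '1' (value 1) x 2^4 = 16
  Digit '1' (value 1) x 2^3 = 8
  Digit '1' (value 1) x 2^2 = 4
  Digit '1' (value 1) x 2^1 = 2
  Digit '0' (value 0) x 2^0 = 0
Sum = 1278

1278


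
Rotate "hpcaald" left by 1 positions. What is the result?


Input: "hpcaald", rotate left by 1
First 1 characters: "h"
Remaining characters: "pcaald"
Concatenate remaining + first: "pcaald" + "h" = "pcaaldh"

pcaaldh


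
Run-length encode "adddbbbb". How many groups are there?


Input: adddbbbb
Scanning for consecutive runs:
  Group 1: 'a' x 1 (positions 0-0)
  Group 2: 'd' x 3 (positions 1-3)
  Group 3: 'b' x 4 (positions 4-7)
Total groups: 3

3


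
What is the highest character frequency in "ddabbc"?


Input: ddabbc
Character counts:
  'a': 1
  'b': 2
  'c': 1
  'd': 2
Maximum frequency: 2

2


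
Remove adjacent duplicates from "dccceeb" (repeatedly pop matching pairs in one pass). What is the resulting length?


Input: dccceeb
Stack-based adjacent duplicate removal:
  Read 'd': push. Stack: d
  Read 'c': push. Stack: dc
  Read 'c': matches stack top 'c' => pop. Stack: d
  Read 'c': push. Stack: dc
  Read 'e': push. Stack: dce
  Read 'e': matches stack top 'e' => pop. Stack: dc
  Read 'b': push. Stack: dcb
Final stack: "dcb" (length 3)

3


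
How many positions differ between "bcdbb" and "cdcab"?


Comparing "bcdbb" and "cdcab" position by position:
  Position 0: 'b' vs 'c' => DIFFER
  Position 1: 'c' vs 'd' => DIFFER
  Position 2: 'd' vs 'c' => DIFFER
  Position 3: 'b' vs 'a' => DIFFER
  Position 4: 'b' vs 'b' => same
Positions that differ: 4

4


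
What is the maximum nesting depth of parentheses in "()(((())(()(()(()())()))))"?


Input: "()(((())(()(()(()())()))))"
Tracking depth:
  Position 0 '(': depth becomes 1
  Position 1 ')': depth becomes 0
  Position 2 '(': depth becomes 1
  Position 3 '(': depth becomes 2
  Position 4 '(': depth becomes 3
  Position 5 '(': depth becomes 4
  Position 6 ')': depth becomes 3
  Position 7 ')': depth becomes 2
  Position 8 '(': depth becomes 3
  Position 9 '(': depth becomes 4
  Position 10 ')': depth becomes 3
  Position 11 '(': depth becomes 4
  Position 12 '(': depth becomes 5
  Position 13 ')': depth becomes 4
  Position 14 '(': depth becomes 5
  Position 15 '(': depth becomes 6
  Position 16 ')': depth becomes 5
  Position 17 '(': depth becomes 6
  Position 18 ')': depth becomes 5
  Position 19 ')': depth becomes 4
  Position 20 '(': depth becomes 5
  Position 21 ')': depth becomes 4
  Position 22 ')': depth becomes 3
  Position 23 ')': depth becomes 2
  Position 24 ')': depth becomes 1
  Position 25 ')': depth becomes 0
Maximum depth reached: 6

6


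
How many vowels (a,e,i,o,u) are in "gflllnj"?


Input: gflllnj
Checking each character:
  'g' at position 0: consonant
  'f' at position 1: consonant
  'l' at position 2: consonant
  'l' at position 3: consonant
  'l' at position 4: consonant
  'n' at position 5: consonant
  'j' at position 6: consonant
Total vowels: 0

0


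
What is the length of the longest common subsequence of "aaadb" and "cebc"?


LCS of "aaadb" and "cebc"
DP table:
           c    e    b    c
      0    0    0    0    0
  a   0    0    0    0    0
  a   0    0    0    0    0
  a   0    0    0    0    0
  d   0    0    0    0    0
  b   0    0    0    1    1
LCS length = dp[5][4] = 1

1


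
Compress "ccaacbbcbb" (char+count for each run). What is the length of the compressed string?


Input: ccaacbbcbb
Runs:
  'c' x 2 => "c2"
  'a' x 2 => "a2"
  'c' x 1 => "c1"
  'b' x 2 => "b2"
  'c' x 1 => "c1"
  'b' x 2 => "b2"
Compressed: "c2a2c1b2c1b2"
Compressed length: 12

12


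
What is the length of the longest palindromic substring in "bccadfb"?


Input: "bccadfb"
Checking substrings for palindromes:
  [1:3] "cc" (len 2) => palindrome
Longest palindromic substring: "cc" with length 2

2


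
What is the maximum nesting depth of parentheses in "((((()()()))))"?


Input: "((((()()()))))"
Tracking depth:
  Position 0 '(': depth becomes 1
  Position 1 '(': depth becomes 2
  Position 2 '(': depth becomes 3
  Position 3 '(': depth becomes 4
  Position 4 '(': depth becomes 5
  Position 5 ')': depth becomes 4
  Position 6 '(': depth becomes 5
  Position 7 ')': depth becomes 4
  Position 8 '(': depth becomes 5
  Position 9 ')': depth becomes 4
  Position 10 ')': depth becomes 3
  Position 11 ')': depth becomes 2
  Position 12 ')': depth becomes 1
  Position 13 ')': depth becomes 0
Maximum depth reached: 5

5


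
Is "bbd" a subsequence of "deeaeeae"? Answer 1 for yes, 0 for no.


Check if "bbd" is a subsequence of "deeaeeae"
Greedy scan:
  Position 0 ('d'): no match needed
  Position 1 ('e'): no match needed
  Position 2 ('e'): no match needed
  Position 3 ('a'): no match needed
  Position 4 ('e'): no match needed
  Position 5 ('e'): no match needed
  Position 6 ('a'): no match needed
  Position 7 ('e'): no match needed
Only matched 0/3 characters => not a subsequence

0


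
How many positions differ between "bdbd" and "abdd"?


Comparing "bdbd" and "abdd" position by position:
  Position 0: 'b' vs 'a' => DIFFER
  Position 1: 'd' vs 'b' => DIFFER
  Position 2: 'b' vs 'd' => DIFFER
  Position 3: 'd' vs 'd' => same
Positions that differ: 3

3


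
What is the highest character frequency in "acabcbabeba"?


Input: acabcbabeba
Character counts:
  'a': 4
  'b': 4
  'c': 2
  'e': 1
Maximum frequency: 4

4


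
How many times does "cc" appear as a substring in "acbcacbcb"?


Searching for "cc" in "acbcacbcb"
Scanning each position:
  Position 0: "ac" => no
  Position 1: "cb" => no
  Position 2: "bc" => no
  Position 3: "ca" => no
  Position 4: "ac" => no
  Position 5: "cb" => no
  Position 6: "bc" => no
  Position 7: "cb" => no
Total occurrences: 0

0


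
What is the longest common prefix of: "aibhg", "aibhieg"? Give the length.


Words: aibhg, aibhieg
  Position 0: all 'a' => match
  Position 1: all 'i' => match
  Position 2: all 'b' => match
  Position 3: all 'h' => match
  Position 4: ('g', 'i') => mismatch, stop
LCP = "aibh" (length 4)

4


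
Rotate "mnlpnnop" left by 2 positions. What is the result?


Input: "mnlpnnop", rotate left by 2
First 2 characters: "mn"
Remaining characters: "lpnnop"
Concatenate remaining + first: "lpnnop" + "mn" = "lpnnopmn"

lpnnopmn


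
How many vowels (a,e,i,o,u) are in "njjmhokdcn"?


Input: njjmhokdcn
Checking each character:
  'n' at position 0: consonant
  'j' at position 1: consonant
  'j' at position 2: consonant
  'm' at position 3: consonant
  'h' at position 4: consonant
  'o' at position 5: vowel (running total: 1)
  'k' at position 6: consonant
  'd' at position 7: consonant
  'c' at position 8: consonant
  'n' at position 9: consonant
Total vowels: 1

1


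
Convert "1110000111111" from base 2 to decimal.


Input: "1110000111111" in base 2
Positional expansion:
  Digit '1' (value 1) x 2^12 = 4096
  Digit '1' (value 1) x 2^11 = 2048
  Digit '1' (value 1) x 2^10 = 1024
  Digit '0' (value 0) x 2^9 = 0
  Digit '0' (value 0) x 2^8 = 0
  Digit '0' (value 0) x 2^7 = 0
  Digit '0' (value 0) x 2^6 = 0
  Digit '1' (value 1) x 2^5 = 32
  Digit '1' (value 1) x 2^4 = 16
  Digit '1' (value 1) x 2^3 = 8
  Digit '1' (value 1) x 2^2 = 4
  Digit '1' (value 1) x 2^1 = 2
  Digit '1' (value 1) x 2^0 = 1
Sum = 7231

7231


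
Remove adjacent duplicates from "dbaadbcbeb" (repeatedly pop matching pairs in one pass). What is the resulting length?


Input: dbaadbcbeb
Stack-based adjacent duplicate removal:
  Read 'd': push. Stack: d
  Read 'b': push. Stack: db
  Read 'a': push. Stack: dba
  Read 'a': matches stack top 'a' => pop. Stack: db
  Read 'd': push. Stack: dbd
  Read 'b': push. Stack: dbdb
  Read 'c': push. Stack: dbdbc
  Read 'b': push. Stack: dbdbcb
  Read 'e': push. Stack: dbdbcbe
  Read 'b': push. Stack: dbdbcbeb
Final stack: "dbdbcbeb" (length 8)

8


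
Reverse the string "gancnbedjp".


Input: gancnbedjp
Reading characters right to left:
  Position 9: 'p'
  Position 8: 'j'
  Position 7: 'd'
  Position 6: 'e'
  Position 5: 'b'
  Position 4: 'n'
  Position 3: 'c'
  Position 2: 'n'
  Position 1: 'a'
  Position 0: 'g'
Reversed: pjdebncnag

pjdebncnag


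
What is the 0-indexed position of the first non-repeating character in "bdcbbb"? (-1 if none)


Input: bdcbbb
Character frequencies:
  'b': 4
  'c': 1
  'd': 1
Scanning left to right for freq == 1:
  Position 0 ('b'): freq=4, skip
  Position 1 ('d'): unique! => answer = 1

1


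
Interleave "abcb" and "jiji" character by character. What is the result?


Interleaving "abcb" and "jiji":
  Position 0: 'a' from first, 'j' from second => "aj"
  Position 1: 'b' from first, 'i' from second => "bi"
  Position 2: 'c' from first, 'j' from second => "cj"
  Position 3: 'b' from first, 'i' from second => "bi"
Result: ajbicjbi

ajbicjbi


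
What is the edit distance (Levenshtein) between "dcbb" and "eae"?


Computing edit distance: "dcbb" -> "eae"
DP table:
           e    a    e
      0    1    2    3
  d   1    1    2    3
  c   2    2    2    3
  b   3    3    3    3
  b   4    4    4    4
Edit distance = dp[4][3] = 4

4


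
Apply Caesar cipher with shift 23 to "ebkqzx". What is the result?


Caesar cipher: shift "ebkqzx" by 23
  'e' (pos 4) + 23 = pos 1 = 'b'
  'b' (pos 1) + 23 = pos 24 = 'y'
  'k' (pos 10) + 23 = pos 7 = 'h'
  'q' (pos 16) + 23 = pos 13 = 'n'
  'z' (pos 25) + 23 = pos 22 = 'w'
  'x' (pos 23) + 23 = pos 20 = 'u'
Result: byhnwu

byhnwu


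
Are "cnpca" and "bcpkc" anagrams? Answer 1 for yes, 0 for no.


Strings: "cnpca", "bcpkc"
Sorted first:  accnp
Sorted second: bcckp
Differ at position 0: 'a' vs 'b' => not anagrams

0


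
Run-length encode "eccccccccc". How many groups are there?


Input: eccccccccc
Scanning for consecutive runs:
  Group 1: 'e' x 1 (positions 0-0)
  Group 2: 'c' x 9 (positions 1-9)
Total groups: 2

2


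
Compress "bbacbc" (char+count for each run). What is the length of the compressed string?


Input: bbacbc
Runs:
  'b' x 2 => "b2"
  'a' x 1 => "a1"
  'c' x 1 => "c1"
  'b' x 1 => "b1"
  'c' x 1 => "c1"
Compressed: "b2a1c1b1c1"
Compressed length: 10

10


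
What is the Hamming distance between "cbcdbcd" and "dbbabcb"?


Comparing "cbcdbcd" and "dbbabcb" position by position:
  Position 0: 'c' vs 'd' => differ
  Position 1: 'b' vs 'b' => same
  Position 2: 'c' vs 'b' => differ
  Position 3: 'd' vs 'a' => differ
  Position 4: 'b' vs 'b' => same
  Position 5: 'c' vs 'c' => same
  Position 6: 'd' vs 'b' => differ
Total differences (Hamming distance): 4

4


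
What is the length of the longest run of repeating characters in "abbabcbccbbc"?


Input: "abbabcbccbbc"
Scanning for longest run:
  Position 1 ('b'): new char, reset run to 1
  Position 2 ('b'): continues run of 'b', length=2
  Position 3 ('a'): new char, reset run to 1
  Position 4 ('b'): new char, reset run to 1
  Position 5 ('c'): new char, reset run to 1
  Position 6 ('b'): new char, reset run to 1
  Position 7 ('c'): new char, reset run to 1
  Position 8 ('c'): continues run of 'c', length=2
  Position 9 ('b'): new char, reset run to 1
  Position 10 ('b'): continues run of 'b', length=2
  Position 11 ('c'): new char, reset run to 1
Longest run: 'b' with length 2

2


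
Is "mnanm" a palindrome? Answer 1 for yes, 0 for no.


Input: mnanm
Reversed: mnanm
  Compare pos 0 ('m') with pos 4 ('m'): match
  Compare pos 1 ('n') with pos 3 ('n'): match
Result: palindrome

1


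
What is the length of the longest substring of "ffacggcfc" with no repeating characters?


Input: "ffacggcfc"
Sliding window (track last position of each char):
  Position 0 ('f'): window [0,0] length 1 -- new best
  Position 1 ('f'): repeat (last at 0), move window start to 1
  Position 1 ('f'): window [1,1] length 1
  Position 2 ('a'): window [1,2] length 2 -- new best
  Position 3 ('c'): window [1,3] length 3 -- new best
  Position 4 ('g'): window [1,4] length 4 -- new best
  Position 5 ('g'): repeat (last at 4), move window start to 5
  Position 5 ('g'): window [5,5] length 1
  Position 6 ('c'): window [5,6] length 2
  Position 7 ('f'): window [5,7] length 3
  Position 8 ('c'): repeat (last at 6), move window start to 7
  Position 8 ('c'): window [7,8] length 2
Longest substring with no repeats: "facg" with length 4

4


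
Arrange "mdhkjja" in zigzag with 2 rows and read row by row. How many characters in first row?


Zigzag "mdhkjja" into 2 rows:
Placing characters:
  'm' => row 0
  'd' => row 1
  'h' => row 0
  'k' => row 1
  'j' => row 0
  'j' => row 1
  'a' => row 0
Rows:
  Row 0: "mhja"
  Row 1: "dkj"
First row length: 4

4


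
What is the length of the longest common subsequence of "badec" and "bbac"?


LCS of "badec" and "bbac"
DP table:
           b    b    a    c
      0    0    0    0    0
  b   0    1    1    1    1
  a   0    1    1    2    2
  d   0    1    1    2    2
  e   0    1    1    2    2
  c   0    1    1    2    3
LCS length = dp[5][4] = 3

3


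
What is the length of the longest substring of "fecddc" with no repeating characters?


Input: "fecddc"
Sliding window (track last position of each char):
  Position 0 ('f'): window [0,0] length 1 -- new best
  Position 1 ('e'): window [0,1] length 2 -- new best
  Position 2 ('c'): window [0,2] length 3 -- new best
  Position 3 ('d'): window [0,3] length 4 -- new best
  Position 4 ('d'): repeat (last at 3), move window start to 4
  Position 4 ('d'): window [4,4] length 1
  Position 5 ('c'): window [4,5] length 2
Longest substring with no repeats: "fecd" with length 4

4


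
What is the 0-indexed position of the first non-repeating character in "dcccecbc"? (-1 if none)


Input: dcccecbc
Character frequencies:
  'b': 1
  'c': 5
  'd': 1
  'e': 1
Scanning left to right for freq == 1:
  Position 0 ('d'): unique! => answer = 0

0


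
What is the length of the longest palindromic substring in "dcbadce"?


Input: "dcbadce"
Checking substrings for palindromes:
  No multi-char palindromic substrings found
Longest palindromic substring: "d" with length 1

1


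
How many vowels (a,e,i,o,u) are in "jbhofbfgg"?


Input: jbhofbfgg
Checking each character:
  'j' at position 0: consonant
  'b' at position 1: consonant
  'h' at position 2: consonant
  'o' at position 3: vowel (running total: 1)
  'f' at position 4: consonant
  'b' at position 5: consonant
  'f' at position 6: consonant
  'g' at position 7: consonant
  'g' at position 8: consonant
Total vowels: 1

1


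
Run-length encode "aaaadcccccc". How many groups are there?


Input: aaaadcccccc
Scanning for consecutive runs:
  Group 1: 'a' x 4 (positions 0-3)
  Group 2: 'd' x 1 (positions 4-4)
  Group 3: 'c' x 6 (positions 5-10)
Total groups: 3

3


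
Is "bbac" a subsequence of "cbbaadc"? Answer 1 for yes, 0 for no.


Check if "bbac" is a subsequence of "cbbaadc"
Greedy scan:
  Position 0 ('c'): no match needed
  Position 1 ('b'): matches sub[0] = 'b'
  Position 2 ('b'): matches sub[1] = 'b'
  Position 3 ('a'): matches sub[2] = 'a'
  Position 4 ('a'): no match needed
  Position 5 ('d'): no match needed
  Position 6 ('c'): matches sub[3] = 'c'
All 4 characters matched => is a subsequence

1


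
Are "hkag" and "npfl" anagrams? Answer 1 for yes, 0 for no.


Strings: "hkag", "npfl"
Sorted first:  aghk
Sorted second: flnp
Differ at position 0: 'a' vs 'f' => not anagrams

0


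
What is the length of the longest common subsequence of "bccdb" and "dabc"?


LCS of "bccdb" and "dabc"
DP table:
           d    a    b    c
      0    0    0    0    0
  b   0    0    0    1    1
  c   0    0    0    1    2
  c   0    0    0    1    2
  d   0    1    1    1    2
  b   0    1    1    2    2
LCS length = dp[5][4] = 2

2


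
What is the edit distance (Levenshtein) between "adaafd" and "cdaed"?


Computing edit distance: "adaafd" -> "cdaed"
DP table:
           c    d    a    e    d
      0    1    2    3    4    5
  a   1    1    2    2    3    4
  d   2    2    1    2    3    3
  a   3    3    2    1    2    3
  a   4    4    3    2    2    3
  f   5    5    4    3    3    3
  d   6    6    5    4    4    3
Edit distance = dp[6][5] = 3

3


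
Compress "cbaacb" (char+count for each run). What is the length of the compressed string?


Input: cbaacb
Runs:
  'c' x 1 => "c1"
  'b' x 1 => "b1"
  'a' x 2 => "a2"
  'c' x 1 => "c1"
  'b' x 1 => "b1"
Compressed: "c1b1a2c1b1"
Compressed length: 10

10


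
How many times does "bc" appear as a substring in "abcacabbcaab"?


Searching for "bc" in "abcacabbcaab"
Scanning each position:
  Position 0: "ab" => no
  Position 1: "bc" => MATCH
  Position 2: "ca" => no
  Position 3: "ac" => no
  Position 4: "ca" => no
  Position 5: "ab" => no
  Position 6: "bb" => no
  Position 7: "bc" => MATCH
  Position 8: "ca" => no
  Position 9: "aa" => no
  Position 10: "ab" => no
Total occurrences: 2

2


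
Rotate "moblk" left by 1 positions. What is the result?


Input: "moblk", rotate left by 1
First 1 characters: "m"
Remaining characters: "oblk"
Concatenate remaining + first: "oblk" + "m" = "oblkm"

oblkm


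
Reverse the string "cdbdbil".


Input: cdbdbil
Reading characters right to left:
  Position 6: 'l'
  Position 5: 'i'
  Position 4: 'b'
  Position 3: 'd'
  Position 2: 'b'
  Position 1: 'd'
  Position 0: 'c'
Reversed: libdbdc

libdbdc


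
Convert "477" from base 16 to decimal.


Input: "477" in base 16
Positional expansion:
  Digit '4' (value 4) x 16^2 = 1024
  Digit '7' (value 7) x 16^1 = 112
  Digit '7' (value 7) x 16^0 = 7
Sum = 1143

1143
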